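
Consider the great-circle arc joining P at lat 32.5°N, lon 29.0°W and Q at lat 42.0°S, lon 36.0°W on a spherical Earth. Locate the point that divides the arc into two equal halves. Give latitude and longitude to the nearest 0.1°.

≈ lat 4.8°S, lon 32.3°W

From cos δ = sin φ₁ sin φ₂ + cos φ₁ cos φ₂ cos Δλ, the central angle is δ ≈ 1.305 rad (74.8°).
Interpolate at f = 1/2 with slerp weights a = sin((1−f)δ)/sin δ ≈ 0.629, b = sin(fδ)/sin δ ≈ 0.629.
p = a·p₁ + b·p₂ ≈ (0.843, -0.532, -0.083); φ = arcsin(p_z) ≈ -4.76°, λ = atan2(p_y, p_x) ≈ -32.28°.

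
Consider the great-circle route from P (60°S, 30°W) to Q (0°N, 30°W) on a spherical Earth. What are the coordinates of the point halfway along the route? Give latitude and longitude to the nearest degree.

The haversine formula gives a central angle δ ≈ 1.047 rad (60.0°) between the endpoints.
Interpolate at f = 1/2 with slerp weights a = sin((1−f)δ)/sin δ ≈ 0.577, b = sin(fδ)/sin δ ≈ 0.577.
p = a·p₁ + b·p₂ ≈ (0.750, -0.433, -0.500); φ = arcsin(p_z) ≈ -30.00°, λ = atan2(p_y, p_x) ≈ -30.00°.

≈ (30°S, 30°W)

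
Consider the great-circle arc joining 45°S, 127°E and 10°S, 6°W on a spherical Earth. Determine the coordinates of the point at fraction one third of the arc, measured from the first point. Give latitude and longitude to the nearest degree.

Write both endpoints as unit vectors p₁, p₂ with components (cos φ cos λ, cos φ sin λ, sin φ).
The central angle between the endpoints is δ = arccos(p₁·p₂) ≈ 1.931 rad (110.6°).
Interpolate at f = 1/3 with slerp weights a = sin((1−f)δ)/sin δ ≈ 1.026, b = sin(fδ)/sin δ ≈ 0.641.
p = a·p₁ + b·p₂ ≈ (0.191, 0.513, -0.837); φ = arcsin(p_z) ≈ -56.79°, λ = atan2(p_y, p_x) ≈ 69.55°.

≈ 57°S, 70°E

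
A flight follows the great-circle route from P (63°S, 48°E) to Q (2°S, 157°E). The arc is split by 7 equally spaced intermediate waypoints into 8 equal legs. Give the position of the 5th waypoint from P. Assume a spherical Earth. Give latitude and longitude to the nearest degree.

≈ (34°S, 139°E)

From cos δ = sin φ₁ sin φ₂ + cos φ₁ cos φ₂ cos Δλ, the central angle is δ ≈ 1.688 rad (96.7°).
Interpolate at f = 5/8 with slerp weights a = sin((1−f)δ)/sin δ ≈ 0.596, b = sin(fδ)/sin δ ≈ 0.876.
p = a·p₁ + b·p₂ ≈ (-0.625, 0.543, -0.561); φ = arcsin(p_z) ≈ -34.14°, λ = atan2(p_y, p_x) ≈ 139.01°.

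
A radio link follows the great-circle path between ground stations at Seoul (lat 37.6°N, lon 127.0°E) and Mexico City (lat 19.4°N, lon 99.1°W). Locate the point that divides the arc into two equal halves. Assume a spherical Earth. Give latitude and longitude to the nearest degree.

≈ lat 54°N, lon 154°W

The haversine formula gives a central angle δ ≈ 1.892 rad (108.4°) between the endpoints.
Interpolate at f = 1/2 with slerp weights a = sin((1−f)δ)/sin δ ≈ 0.855, b = sin(fδ)/sin δ ≈ 0.855.
p = a·p₁ + b·p₂ ≈ (-0.535, -0.255, 0.805); φ = arcsin(p_z) ≈ 53.65°, λ = atan2(p_y, p_x) ≈ -154.50°.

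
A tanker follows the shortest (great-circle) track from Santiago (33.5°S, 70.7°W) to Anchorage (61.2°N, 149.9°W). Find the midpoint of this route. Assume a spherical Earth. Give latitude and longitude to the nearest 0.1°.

The haversine formula gives a central angle δ ≈ 1.991 rad (114.1°) between the endpoints.
Interpolate at f = 1/2 with slerp weights a = sin((1−f)δ)/sin δ ≈ 0.919, b = sin(fδ)/sin δ ≈ 0.919.
p = a·p₁ + b·p₂ ≈ (-0.130, -0.946, 0.298); φ = arcsin(p_z) ≈ 17.35°, λ = atan2(p_y, p_x) ≈ -97.81°.

≈ 17.3°N, 97.8°W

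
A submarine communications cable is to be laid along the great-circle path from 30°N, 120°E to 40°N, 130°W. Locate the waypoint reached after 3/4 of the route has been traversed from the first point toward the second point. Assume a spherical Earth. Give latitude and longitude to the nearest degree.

≈ 49°N, 157°W

Convert each endpoint to a unit vector on the sphere (x = cos φ cos λ, y = cos φ sin λ, z = sin φ).
The central angle between the endpoints is δ = arccos(p₁·p₂) ≈ 1.476 rad (84.6°).
Interpolate at f = 3/4 with slerp weights a = sin((1−f)δ)/sin δ ≈ 0.362, b = sin(fδ)/sin δ ≈ 0.898.
p = a·p₁ + b·p₂ ≈ (-0.599, -0.255, 0.759); φ = arcsin(p_z) ≈ 49.35°, λ = atan2(p_y, p_x) ≈ -156.91°.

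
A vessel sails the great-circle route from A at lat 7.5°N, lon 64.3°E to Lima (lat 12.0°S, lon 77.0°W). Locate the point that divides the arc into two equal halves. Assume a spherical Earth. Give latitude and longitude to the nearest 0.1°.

Write both endpoints as unit vectors p₁, p₂ with components (cos φ cos λ, cos φ sin λ, sin φ).
The central angle between the endpoints is δ = arccos(p₁·p₂) ≈ 2.472 rad (141.6°).
Interpolate at f = 1/2 with slerp weights a = sin((1−f)δ)/sin δ ≈ 1.521, b = sin(fδ)/sin δ ≈ 1.521.
p = a·p₁ + b·p₂ ≈ (0.989, -0.091, -0.118); φ = arcsin(p_z) ≈ -6.76°, λ = atan2(p_y, p_x) ≈ -5.25°.

≈ lat 6.8°S, lon 5.2°W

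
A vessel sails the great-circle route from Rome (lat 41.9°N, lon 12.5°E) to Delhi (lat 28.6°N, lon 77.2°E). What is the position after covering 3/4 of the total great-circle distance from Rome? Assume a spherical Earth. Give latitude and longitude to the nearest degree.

Write both endpoints as unit vectors p₁, p₂ with components (cos φ cos λ, cos φ sin λ, sin φ).
The central angle between the endpoints is δ = arccos(p₁·p₂) ≈ 0.929 rad (53.2°).
Interpolate at f = 3/4 with slerp weights a = sin((1−f)δ)/sin δ ≈ 0.287, b = sin(fδ)/sin δ ≈ 0.801.
p = a·p₁ + b·p₂ ≈ (0.365, 0.732, 0.575); φ = arcsin(p_z) ≈ 35.12°, λ = atan2(p_y, p_x) ≈ 63.53°.

≈ lat 35°N, lon 64°E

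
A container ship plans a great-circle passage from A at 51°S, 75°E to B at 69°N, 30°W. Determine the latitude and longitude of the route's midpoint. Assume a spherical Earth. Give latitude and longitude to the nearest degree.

≈ 14°N, 42°E

The haversine formula gives a central angle δ ≈ 2.472 rad (141.6°) between the endpoints.
Interpolate at f = 1/2 with slerp weights a = sin((1−f)δ)/sin δ ≈ 1.521, b = sin(fδ)/sin δ ≈ 1.521.
p = a·p₁ + b·p₂ ≈ (0.720, 0.652, 0.238); φ = arcsin(p_z) ≈ 13.77°, λ = atan2(p_y, p_x) ≈ 42.17°.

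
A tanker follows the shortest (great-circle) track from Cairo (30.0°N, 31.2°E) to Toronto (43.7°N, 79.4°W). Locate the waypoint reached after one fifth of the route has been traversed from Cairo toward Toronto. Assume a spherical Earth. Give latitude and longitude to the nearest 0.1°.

Convert each endpoint to a unit vector on the sphere (x = cos φ cos λ, y = cos φ sin λ, z = sin φ).
The central angle between the endpoints is δ = arccos(p₁·p₂) ≈ 1.445 rad (82.8°).
Interpolate at f = 1/5 with slerp weights a = sin((1−f)δ)/sin δ ≈ 0.923, b = sin(fδ)/sin δ ≈ 0.287.
p = a·p₁ + b·p₂ ≈ (0.722, 0.210, 0.660); φ = arcsin(p_z) ≈ 41.28°, λ = atan2(p_y, p_x) ≈ 16.20°.

≈ 41.3°N, 16.2°E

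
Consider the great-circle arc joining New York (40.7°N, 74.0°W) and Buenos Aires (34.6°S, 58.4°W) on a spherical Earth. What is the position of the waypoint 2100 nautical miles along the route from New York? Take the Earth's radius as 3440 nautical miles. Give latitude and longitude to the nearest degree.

The haversine formula gives a central angle δ ≈ 1.338 rad (76.7°) between the endpoints. The total great-circle distance is δ·R ≈ 1.338 × 3440 ≈ 4602 nmi, so the target fraction is f = 2100/4602 ≈ 0.456.
Interpolate at f ≈ 0.456 with slerp weights a = sin((1−f)δ)/sin δ ≈ 0.683, b = sin(fδ)/sin δ ≈ 0.589.
p = a·p₁ + b·p₂ ≈ (0.397, -0.911, 0.111); φ = arcsin(p_z) ≈ 6.38°, λ = atan2(p_y, p_x) ≈ -66.46°.

≈ 6°N, 66°W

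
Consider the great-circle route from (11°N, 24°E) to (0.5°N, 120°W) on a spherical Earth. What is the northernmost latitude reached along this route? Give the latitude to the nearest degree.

The great circle lies in the plane with unit normal n̂ = (p₁ × p₂)/|p₁ × p₂|.
Here n̂_z ≈ -0.946; the vertex latitude is φ_max = arccos|n̂_z| ≈ 18.9°.
Check via Clairaut: cos φ_max = |cos φ₁| · sin C = cos(11.0°)·sin(74.5°) ≈ 0.946, again giving ≈ 18.9°.

≈ 19°N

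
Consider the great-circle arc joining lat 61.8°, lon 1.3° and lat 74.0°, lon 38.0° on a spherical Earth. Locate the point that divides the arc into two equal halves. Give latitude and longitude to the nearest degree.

Write both endpoints as unit vectors p₁, p₂ with components (cos φ cos λ, cos φ sin λ, sin φ).
The central angle between the endpoints is δ = arccos(p₁·p₂) ≈ 0.312 rad (17.9°).
Interpolate at f = 1/2 with slerp weights a = sin((1−f)δ)/sin δ ≈ 0.506, b = sin(fδ)/sin δ ≈ 0.506.
p = a·p₁ + b·p₂ ≈ (0.349, 0.091, 0.933); φ = arcsin(p_z) ≈ 68.85°, λ = atan2(p_y, p_x) ≈ 14.66°.

≈ lat 69°, lon 15°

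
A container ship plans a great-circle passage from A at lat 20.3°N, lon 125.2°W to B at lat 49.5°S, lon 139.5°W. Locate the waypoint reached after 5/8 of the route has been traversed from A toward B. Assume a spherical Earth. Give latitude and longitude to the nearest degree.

≈ lat 23°S, lon 133°W

The haversine formula gives a central angle δ ≈ 1.238 rad (70.9°) between the endpoints.
Interpolate at f = 5/8 with slerp weights a = sin((1−f)δ)/sin δ ≈ 0.474, b = sin(fδ)/sin δ ≈ 0.739.
p = a·p₁ + b·p₂ ≈ (-0.621, -0.675, -0.398); φ = arcsin(p_z) ≈ -23.45°, λ = atan2(p_y, p_x) ≈ -132.63°.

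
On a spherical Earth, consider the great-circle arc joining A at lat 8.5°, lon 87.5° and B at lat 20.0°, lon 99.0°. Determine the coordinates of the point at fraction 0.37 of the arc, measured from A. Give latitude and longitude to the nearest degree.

Write both endpoints as unit vectors p₁, p₂ with components (cos φ cos λ, cos φ sin λ, sin φ).
The central angle between the endpoints is δ = arccos(p₁·p₂) ≈ 0.279 rad (16.0°).
Interpolate at f = 0.37 with slerp weights a = sin((1−f)δ)/sin δ ≈ 0.635, b = sin(fδ)/sin δ ≈ 0.374.
p = a·p₁ + b·p₂ ≈ (-0.028, 0.975, 0.222); φ = arcsin(p_z) ≈ 12.82°, λ = atan2(p_y, p_x) ≈ 91.62°.

≈ lat 13°, lon 92°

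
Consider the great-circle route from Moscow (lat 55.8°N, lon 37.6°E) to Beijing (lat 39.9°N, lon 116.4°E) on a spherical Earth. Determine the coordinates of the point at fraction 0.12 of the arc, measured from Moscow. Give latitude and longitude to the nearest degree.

≈ lat 57°N, lon 49°E

Write both endpoints as unit vectors p₁, p₂ with components (cos φ cos λ, cos φ sin λ, sin φ).
The central angle between the endpoints is δ = arccos(p₁·p₂) ≈ 0.909 rad (52.1°).
Interpolate at f = 0.12 with slerp weights a = sin((1−f)δ)/sin δ ≈ 0.909, b = sin(fδ)/sin δ ≈ 0.138.
p = a·p₁ + b·p₂ ≈ (0.358, 0.407, 0.841); φ = arcsin(p_z) ≈ 57.20°, λ = atan2(p_y, p_x) ≈ 48.65°.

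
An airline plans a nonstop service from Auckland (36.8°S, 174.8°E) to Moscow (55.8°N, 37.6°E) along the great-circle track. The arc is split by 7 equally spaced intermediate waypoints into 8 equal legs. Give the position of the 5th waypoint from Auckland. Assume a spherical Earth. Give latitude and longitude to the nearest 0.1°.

≈ 36.9°N, 117.0°E

Convert each endpoint to a unit vector on the sphere (x = cos φ cos λ, y = cos φ sin λ, z = sin φ).
The central angle between the endpoints is δ = arccos(p₁·p₂) ≈ 2.542 rad (145.7°).
Interpolate at f = 5/8 with slerp weights a = sin((1−f)δ)/sin δ ≈ 1.445, b = sin(fδ)/sin δ ≈ 1.772.
p = a·p₁ + b·p₂ ≈ (-0.363, 0.713, 0.600); φ = arcsin(p_z) ≈ 36.88°, λ = atan2(p_y, p_x) ≈ 117.01°.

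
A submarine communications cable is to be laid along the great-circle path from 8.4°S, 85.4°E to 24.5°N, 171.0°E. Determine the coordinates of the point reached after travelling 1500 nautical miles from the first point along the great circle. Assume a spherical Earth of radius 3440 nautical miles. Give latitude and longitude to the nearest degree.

≈ 2°N, 108°E

Write both endpoints as unit vectors p₁, p₂ with components (cos φ cos λ, cos φ sin λ, sin φ).
The central angle between the endpoints is δ = arccos(p₁·p₂) ≈ 1.562 rad (89.5°). The total great-circle distance is δ·R ≈ 1.562 × 3440 ≈ 5374 nmi, so the target fraction is f = 1500/5374 ≈ 0.279.
Interpolate at f ≈ 0.279 with slerp weights a = sin((1−f)δ)/sin δ ≈ 0.903, b = sin(fδ)/sin δ ≈ 0.422.
p = a·p₁ + b·p₂ ≈ (-0.308, 0.950, 0.043); φ = arcsin(p_z) ≈ 2.48°, λ = atan2(p_y, p_x) ≈ 107.96°.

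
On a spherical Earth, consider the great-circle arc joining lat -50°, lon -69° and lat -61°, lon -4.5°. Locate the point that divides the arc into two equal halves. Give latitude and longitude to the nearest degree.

≈ lat -60°, lon -42°

Write both endpoints as unit vectors p₁, p₂ with components (cos φ cos λ, cos φ sin λ, sin φ).
The central angle between the endpoints is δ = arccos(p₁·p₂) ≈ 0.637 rad (36.5°).
Interpolate at f = 1/2 with slerp weights a = sin((1−f)δ)/sin δ ≈ 0.526, b = sin(fδ)/sin δ ≈ 0.526.
p = a·p₁ + b·p₂ ≈ (0.376, -0.336, -0.864); φ = arcsin(p_z) ≈ -59.74°, λ = atan2(p_y, p_x) ≈ -41.80°.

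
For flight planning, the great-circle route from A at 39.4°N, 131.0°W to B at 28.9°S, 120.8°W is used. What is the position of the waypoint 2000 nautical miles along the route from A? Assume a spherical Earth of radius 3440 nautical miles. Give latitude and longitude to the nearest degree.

Write both endpoints as unit vectors p₁, p₂ with components (cos φ cos λ, cos φ sin λ, sin φ).
The central angle between the endpoints is δ = arccos(p₁·p₂) ≈ 1.204 rad (69.0°). The total great-circle distance is δ·R ≈ 1.204 × 3440 ≈ 4140 nmi, so the target fraction is f = 2000/4140 ≈ 0.483.
Interpolate at f ≈ 0.483 with slerp weights a = sin((1−f)δ)/sin δ ≈ 0.624, b = sin(fδ)/sin δ ≈ 0.588.
p = a·p₁ + b·p₂ ≈ (-0.580, -0.807, 0.112); φ = arcsin(p_z) ≈ 6.43°, λ = atan2(p_y, p_x) ≈ -125.73°.

≈ 6°N, 126°W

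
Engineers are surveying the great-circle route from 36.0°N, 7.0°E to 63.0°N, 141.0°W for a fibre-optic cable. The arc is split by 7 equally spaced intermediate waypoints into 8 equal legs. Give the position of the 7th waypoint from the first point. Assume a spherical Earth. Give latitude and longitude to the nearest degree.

Convert each endpoint to a unit vector on the sphere (x = cos φ cos λ, y = cos φ sin λ, z = sin φ).
The central angle between the endpoints is δ = arccos(p₁·p₂) ≈ 1.357 rad (77.7°).
Interpolate at f = 7/8 with slerp weights a = sin((1−f)δ)/sin δ ≈ 0.173, b = sin(fδ)/sin δ ≈ 0.949.
p = a·p₁ + b·p₂ ≈ (-0.196, -0.254, 0.947); φ = arcsin(p_z) ≈ 71.28°, λ = atan2(p_y, p_x) ≈ -127.66°.

≈ 71°N, 128°W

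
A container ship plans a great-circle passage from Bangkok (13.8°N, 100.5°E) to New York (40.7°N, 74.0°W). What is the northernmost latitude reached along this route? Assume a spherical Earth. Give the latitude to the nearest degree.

The great circle lies in the plane with unit normal n̂ = (p₁ × p₂)/|p₁ × p₂|.
Here n̂_z ≈ -0.086; the vertex latitude is φ_max = arccos|n̂_z| ≈ 85.0°.
Check via Clairaut: cos φ_max = |cos φ₁| · sin C = cos(13.8°)·sin(5.1°) ≈ 0.086, again giving ≈ 85.0°.

≈ 85°N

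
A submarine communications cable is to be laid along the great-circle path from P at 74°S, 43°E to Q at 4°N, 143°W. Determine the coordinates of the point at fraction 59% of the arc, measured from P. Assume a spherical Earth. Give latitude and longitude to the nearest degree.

Write both endpoints as unit vectors p₁, p₂ with components (cos φ cos λ, cos φ sin λ, sin φ).
The central angle between the endpoints is δ = arccos(p₁·p₂) ≈ 1.918 rad (109.9°).
Interpolate at f = 0.59 with slerp weights a = sin((1−f)δ)/sin δ ≈ 0.753, b = sin(fδ)/sin δ ≈ 0.963.
p = a·p₁ + b·p₂ ≈ (-0.615, -0.436, -0.657); φ = arcsin(p_z) ≈ -41.04°, λ = atan2(p_y, p_x) ≈ -144.65°.

≈ 41°S, 145°W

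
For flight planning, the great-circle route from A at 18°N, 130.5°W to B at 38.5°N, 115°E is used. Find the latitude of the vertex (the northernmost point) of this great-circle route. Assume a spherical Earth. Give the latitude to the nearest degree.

≈ 47°N

The great circle lies in the plane with unit normal n̂ = (p₁ × p₂)/|p₁ × p₂|.
Here n̂_z ≈ -0.682; the vertex latitude is φ_max = arccos|n̂_z| ≈ 47.0°.
Check via Clairaut: cos φ_max = |cos φ₁| · sin C = cos(18.0°)·sin(45.8°) ≈ 0.682, again giving ≈ 47.0°.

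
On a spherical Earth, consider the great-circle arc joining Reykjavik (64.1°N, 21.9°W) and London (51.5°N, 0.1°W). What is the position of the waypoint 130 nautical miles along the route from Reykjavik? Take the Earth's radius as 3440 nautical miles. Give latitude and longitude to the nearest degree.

The haversine formula gives a central angle δ ≈ 0.296 rad (17.0°) between the endpoints. The total great-circle distance is δ·R ≈ 0.296 × 3440 ≈ 1019 nmi, so the target fraction is f = 130/1019 ≈ 0.128.
Interpolate at f ≈ 0.128 with slerp weights a = sin((1−f)δ)/sin δ ≈ 0.875, b = sin(fδ)/sin δ ≈ 0.129.
p = a·p₁ + b·p₂ ≈ (0.435, -0.143, 0.889); φ = arcsin(p_z) ≈ 62.73°, λ = atan2(p_y, p_x) ≈ -18.15°.

≈ 63°N, 18°W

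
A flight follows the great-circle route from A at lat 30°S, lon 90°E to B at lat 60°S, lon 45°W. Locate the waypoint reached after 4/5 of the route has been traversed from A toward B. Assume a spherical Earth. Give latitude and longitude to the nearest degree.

≈ lat 70°S, lon 13°W

From cos δ = sin φ₁ sin φ₂ + cos φ₁ cos φ₂ cos Δλ, the central angle is δ ≈ 1.444 rad (82.7°).
Interpolate at f = 4/5 with slerp weights a = sin((1−f)δ)/sin δ ≈ 0.287, b = sin(fδ)/sin δ ≈ 0.922.
p = a·p₁ + b·p₂ ≈ (0.326, -0.077, -0.942); φ = arcsin(p_z) ≈ -70.42°, λ = atan2(p_y, p_x) ≈ -13.36°.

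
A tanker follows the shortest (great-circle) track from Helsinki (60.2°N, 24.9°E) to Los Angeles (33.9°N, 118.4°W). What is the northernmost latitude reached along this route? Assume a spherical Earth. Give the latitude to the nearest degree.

The great circle lies in the plane with unit normal n̂ = (p₁ × p₂)/|p₁ × p₂|.
Here n̂_z ≈ -0.249; the vertex latitude is φ_max = arccos|n̂_z| ≈ 75.6°.

≈ 76°N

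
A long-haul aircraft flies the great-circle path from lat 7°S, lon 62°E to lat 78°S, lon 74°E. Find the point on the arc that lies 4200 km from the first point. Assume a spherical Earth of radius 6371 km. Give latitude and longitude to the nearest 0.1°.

Convert each endpoint to a unit vector on the sphere (x = cos φ cos λ, y = cos φ sin λ, z = sin φ).
The central angle between the endpoints is δ = arccos(p₁·p₂) ≈ 1.244 rad (71.3°). The total great-circle distance is δ·R ≈ 1.244 × 6371 ≈ 7925 km, so the target fraction is f = 4200/7925 ≈ 0.530.
Interpolate at f ≈ 0.530 with slerp weights a = sin((1−f)δ)/sin δ ≈ 0.583, b = sin(fδ)/sin δ ≈ 0.647.
p = a·p₁ + b·p₂ ≈ (0.309, 0.640, -0.704); φ = arcsin(p_z) ≈ -44.72°, λ = atan2(p_y, p_x) ≈ 64.25°.

≈ lat 44.7°S, lon 64.3°E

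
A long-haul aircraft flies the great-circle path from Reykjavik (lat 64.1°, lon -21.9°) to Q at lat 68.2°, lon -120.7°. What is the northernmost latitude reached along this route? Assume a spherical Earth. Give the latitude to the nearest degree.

≈ 74°

The great circle lies in the plane with unit normal n̂ = (p₁ × p₂)/|p₁ × p₂|.
Here n̂_z ≈ -0.274; the vertex latitude is φ_max = arccos|n̂_z| ≈ 74.1°.
Check via Clairaut: cos φ_max = |cos φ₁| · sin C = cos(64.1°)·sin(38.8°) ≈ 0.274, again giving ≈ 74.1°.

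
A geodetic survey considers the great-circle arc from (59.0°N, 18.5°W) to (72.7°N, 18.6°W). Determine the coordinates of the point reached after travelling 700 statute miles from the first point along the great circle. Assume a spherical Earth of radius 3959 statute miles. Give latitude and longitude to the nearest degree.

The haversine formula gives a central angle δ ≈ 0.239 rad (13.7°) between the endpoints. The total great-circle distance is δ·R ≈ 0.239 × 3959 ≈ 947 mi, so the target fraction is f = 700/947 ≈ 0.739.
Interpolate at f ≈ 0.739 with slerp weights a = sin((1−f)δ)/sin δ ≈ 0.263, b = sin(fδ)/sin δ ≈ 0.743.
p = a·p₁ + b·p₂ ≈ (0.338, -0.113, 0.934); φ = arcsin(p_z) ≈ 69.13°, λ = atan2(p_y, p_x) ≈ -18.56°.

≈ (69°N, 19°W)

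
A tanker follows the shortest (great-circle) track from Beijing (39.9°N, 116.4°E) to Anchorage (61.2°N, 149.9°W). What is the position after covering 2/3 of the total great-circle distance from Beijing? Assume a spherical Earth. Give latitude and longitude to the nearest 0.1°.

≈ 63.4°N, 168.4°E

Write both endpoints as unit vectors p₁, p₂ with components (cos φ cos λ, cos φ sin λ, sin φ).
The central angle between the endpoints is δ = arccos(p₁·p₂) ≈ 1.002 rad (57.4°).
Interpolate at f = 2/3 with slerp weights a = sin((1−f)δ)/sin δ ≈ 0.389, b = sin(fδ)/sin δ ≈ 0.735.
p = a·p₁ + b·p₂ ≈ (-0.439, 0.090, 0.894); φ = arcsin(p_z) ≈ 63.37°, λ = atan2(p_y, p_x) ≈ 168.45°.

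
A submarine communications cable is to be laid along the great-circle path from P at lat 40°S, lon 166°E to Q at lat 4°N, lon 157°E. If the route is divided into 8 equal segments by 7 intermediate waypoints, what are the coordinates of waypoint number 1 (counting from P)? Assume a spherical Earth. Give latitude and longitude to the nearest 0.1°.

≈ lat 34.5°S, lon 164.5°E

The haversine formula gives a central angle δ ≈ 0.781 rad (44.8°) between the endpoints.
Interpolate at f = 1/8 with slerp weights a = sin((1−f)δ)/sin δ ≈ 0.897, b = sin(fδ)/sin δ ≈ 0.138.
p = a·p₁ + b·p₂ ≈ (-0.794, 0.220, -0.567); φ = arcsin(p_z) ≈ -34.53°, λ = atan2(p_y, p_x) ≈ 164.50°.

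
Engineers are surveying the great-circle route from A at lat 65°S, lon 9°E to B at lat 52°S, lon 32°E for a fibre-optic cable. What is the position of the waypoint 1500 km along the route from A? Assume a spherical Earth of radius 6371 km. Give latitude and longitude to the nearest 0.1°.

Convert each endpoint to a unit vector on the sphere (x = cos φ cos λ, y = cos φ sin λ, z = sin φ).
The central angle between the endpoints is δ = arccos(p₁·p₂) ≈ 0.306 rad (17.5°). The total great-circle distance is δ·R ≈ 0.306 × 6371 ≈ 1947 km, so the target fraction is f = 1500/1947 ≈ 0.771.
Interpolate at f ≈ 0.771 with slerp weights a = sin((1−f)δ)/sin δ ≈ 0.233, b = sin(fδ)/sin δ ≈ 0.775.
p = a·p₁ + b·p₂ ≈ (0.502, 0.268, -0.822); φ = arcsin(p_z) ≈ -55.30°, λ = atan2(p_y, p_x) ≈ 28.13°.

≈ lat 55.3°S, lon 28.1°E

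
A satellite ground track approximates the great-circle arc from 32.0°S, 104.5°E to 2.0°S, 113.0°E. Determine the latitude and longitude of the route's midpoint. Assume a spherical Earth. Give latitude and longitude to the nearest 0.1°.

≈ 17.0°S, 109.1°E

The haversine formula gives a central angle δ ≈ 0.542 rad (31.1°) between the endpoints.
Interpolate at f = 1/2 with slerp weights a = sin((1−f)δ)/sin δ ≈ 0.519, b = sin(fδ)/sin δ ≈ 0.519.
p = a·p₁ + b·p₂ ≈ (-0.313, 0.903, -0.293); φ = arcsin(p_z) ≈ -17.04°, λ = atan2(p_y, p_x) ≈ 109.10°.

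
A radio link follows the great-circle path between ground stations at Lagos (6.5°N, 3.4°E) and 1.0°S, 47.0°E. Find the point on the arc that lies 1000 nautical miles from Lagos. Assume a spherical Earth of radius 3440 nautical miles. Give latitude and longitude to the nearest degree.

Convert each endpoint to a unit vector on the sphere (x = cos φ cos λ, y = cos φ sin λ, z = sin φ).
The central angle between the endpoints is δ = arccos(p₁·p₂) ≈ 0.771 rad (44.2°). The total great-circle distance is δ·R ≈ 0.771 × 3440 ≈ 2651 nmi, so the target fraction is f = 1000/2651 ≈ 0.377.
Interpolate at f ≈ 0.377 with slerp weights a = sin((1−f)δ)/sin δ ≈ 0.663, b = sin(fδ)/sin δ ≈ 0.411.
p = a·p₁ + b·p₂ ≈ (0.938, 0.340, 0.068); φ = arcsin(p_z) ≈ 3.89°, λ = atan2(p_y, p_x) ≈ 19.92°.

≈ 4°N, 20°E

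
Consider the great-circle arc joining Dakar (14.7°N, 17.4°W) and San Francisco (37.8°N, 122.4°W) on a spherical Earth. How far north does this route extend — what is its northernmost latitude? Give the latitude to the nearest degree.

The great circle lies in the plane with unit normal n̂ = (p₁ × p₂)/|p₁ × p₂|.
Here n̂_z ≈ -0.739; the vertex latitude is φ_max = arccos|n̂_z| ≈ 42.4°.

≈ 42°N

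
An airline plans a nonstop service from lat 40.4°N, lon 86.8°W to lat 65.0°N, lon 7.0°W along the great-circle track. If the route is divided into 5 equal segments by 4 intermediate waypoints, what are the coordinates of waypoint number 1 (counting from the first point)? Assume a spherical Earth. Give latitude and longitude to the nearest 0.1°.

Convert each endpoint to a unit vector on the sphere (x = cos φ cos λ, y = cos φ sin λ, z = sin φ).
The central angle between the endpoints is δ = arccos(p₁·p₂) ≈ 0.871 rad (49.9°).
Interpolate at f = 1/5 with slerp weights a = sin((1−f)δ)/sin δ ≈ 0.839, b = sin(fδ)/sin δ ≈ 0.227.
p = a·p₁ + b·p₂ ≈ (0.131, -0.650, 0.749); φ = arcsin(p_z) ≈ 48.51°, λ = atan2(p_y, p_x) ≈ -78.62°.

≈ lat 48.5°N, lon 78.6°W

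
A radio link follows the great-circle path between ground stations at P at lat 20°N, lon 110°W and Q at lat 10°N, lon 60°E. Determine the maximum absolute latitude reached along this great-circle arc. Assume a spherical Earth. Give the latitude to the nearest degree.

The great circle lies in the plane with unit normal n̂ = (p₁ × p₂)/|p₁ × p₂|.
Here n̂_z ≈ +0.307; the vertex latitude is φ_max = arccos|n̂_z| ≈ 72.1°.

≈ 72°N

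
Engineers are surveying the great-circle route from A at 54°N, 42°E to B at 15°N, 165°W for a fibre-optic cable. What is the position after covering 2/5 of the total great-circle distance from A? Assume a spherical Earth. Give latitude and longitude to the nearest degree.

The haversine formula gives a central angle δ ≈ 1.872 rad (107.2°) between the endpoints.
Interpolate at f = 2/5 with slerp weights a = sin((1−f)δ)/sin δ ≈ 0.944, b = sin(fδ)/sin δ ≈ 0.713.
p = a·p₁ + b·p₂ ≈ (-0.253, 0.193, 0.948); φ = arcsin(p_z) ≈ 71.46°, λ = atan2(p_y, p_x) ≈ 142.62°.

≈ 71°N, 143°E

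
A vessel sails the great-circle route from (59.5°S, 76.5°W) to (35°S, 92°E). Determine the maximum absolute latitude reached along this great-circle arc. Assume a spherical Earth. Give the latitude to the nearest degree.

≈ 85°S

The great circle lies in the plane with unit normal n̂ = (p₁ × p₂)/|p₁ × p₂|.
Here n̂_z ≈ +0.083; the vertex latitude is φ_max = arccos|n̂_z| ≈ 85.2°.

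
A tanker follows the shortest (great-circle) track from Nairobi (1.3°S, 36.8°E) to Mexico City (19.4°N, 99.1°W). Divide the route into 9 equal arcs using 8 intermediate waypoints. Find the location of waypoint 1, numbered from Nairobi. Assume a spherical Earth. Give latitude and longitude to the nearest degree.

Convert each endpoint to a unit vector on the sphere (x = cos φ cos λ, y = cos φ sin λ, z = sin φ).
The central angle between the endpoints is δ = arccos(p₁·p₂) ≈ 2.325 rad (133.2°).
Interpolate at f = 1/9 with slerp weights a = sin((1−f)δ)/sin δ ≈ 1.207, b = sin(fδ)/sin δ ≈ 0.351.
p = a·p₁ + b·p₂ ≈ (0.914, 0.396, 0.089); φ = arcsin(p_z) ≈ 5.11°, λ = atan2(p_y, p_x) ≈ 23.44°.

≈ 5°N, 23°E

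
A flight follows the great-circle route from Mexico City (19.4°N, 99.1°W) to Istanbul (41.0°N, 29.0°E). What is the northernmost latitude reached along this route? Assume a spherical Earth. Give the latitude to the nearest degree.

The great circle lies in the plane with unit normal n̂ = (p₁ × p₂)/|p₁ × p₂|.
Here n̂_z ≈ +0.574; the vertex latitude is φ_max = arccos|n̂_z| ≈ 54.9°.
Check via Clairaut: cos φ_max = |cos φ₁| · sin C = cos(19.4°)·sin(37.5°) ≈ 0.574, again giving ≈ 54.9°.

≈ 55°N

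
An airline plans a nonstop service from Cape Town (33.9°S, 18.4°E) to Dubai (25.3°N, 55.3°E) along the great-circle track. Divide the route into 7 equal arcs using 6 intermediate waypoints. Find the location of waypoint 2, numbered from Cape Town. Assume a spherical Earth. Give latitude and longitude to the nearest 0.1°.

≈ (17.4°S, 30.2°E)

Convert each endpoint to a unit vector on the sphere (x = cos φ cos λ, y = cos φ sin λ, z = sin φ).
The central angle between the endpoints is δ = arccos(p₁·p₂) ≈ 1.201 rad (68.8°).
Interpolate at f = 2/7 with slerp weights a = sin((1−f)δ)/sin δ ≈ 0.811, b = sin(fδ)/sin δ ≈ 0.361.
p = a·p₁ + b·p₂ ≈ (0.825, 0.481, -0.298); φ = arcsin(p_z) ≈ -17.35°, λ = atan2(p_y, p_x) ≈ 30.24°.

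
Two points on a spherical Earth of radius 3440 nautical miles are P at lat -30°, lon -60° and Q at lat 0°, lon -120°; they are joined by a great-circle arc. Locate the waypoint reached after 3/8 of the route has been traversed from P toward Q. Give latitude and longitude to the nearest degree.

The haversine formula gives a central angle δ ≈ 1.123 rad (64.3°) between the endpoints.
Interpolate at f = 3/8 with slerp weights a = sin((1−f)δ)/sin δ ≈ 0.716, b = sin(fδ)/sin δ ≈ 0.453.
p = a·p₁ + b·p₂ ≈ (0.083, -0.930, -0.358); φ = arcsin(p_z) ≈ -20.99°, λ = atan2(p_y, p_x) ≈ -84.87°.

≈ lat -21°, lon -85°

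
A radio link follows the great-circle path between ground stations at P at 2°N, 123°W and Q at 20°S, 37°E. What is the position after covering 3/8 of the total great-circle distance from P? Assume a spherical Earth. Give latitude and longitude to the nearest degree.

≈ 35°S, 76°W

Convert each endpoint to a unit vector on the sphere (x = cos φ cos λ, y = cos φ sin λ, z = sin φ).
The central angle between the endpoints is δ = arccos(p₁·p₂) ≈ 2.678 rad (153.4°).
Interpolate at f = 3/8 with slerp weights a = sin((1−f)δ)/sin δ ≈ 2.224, b = sin(fδ)/sin δ ≈ 1.887.
p = a·p₁ + b·p₂ ≈ (0.205, -0.797, -0.568); φ = arcsin(p_z) ≈ -34.59°, λ = atan2(p_y, p_x) ≈ -75.57°.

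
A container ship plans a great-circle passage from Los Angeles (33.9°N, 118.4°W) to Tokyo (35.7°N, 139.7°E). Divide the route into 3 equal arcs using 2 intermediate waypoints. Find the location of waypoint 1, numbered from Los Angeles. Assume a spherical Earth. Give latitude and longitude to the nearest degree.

From cos δ = sin φ₁ sin φ₂ + cos φ₁ cos φ₂ cos Δλ, the central angle is δ ≈ 1.383 rad (79.3°).
Interpolate at f = 1/3 with slerp weights a = sin((1−f)δ)/sin δ ≈ 0.811, b = sin(fδ)/sin δ ≈ 0.453.
p = a·p₁ + b·p₂ ≈ (-0.601, -0.354, 0.717); φ = arcsin(p_z) ≈ 45.78°, λ = atan2(p_y, p_x) ≈ -149.46°.

≈ (46°N, 149°W)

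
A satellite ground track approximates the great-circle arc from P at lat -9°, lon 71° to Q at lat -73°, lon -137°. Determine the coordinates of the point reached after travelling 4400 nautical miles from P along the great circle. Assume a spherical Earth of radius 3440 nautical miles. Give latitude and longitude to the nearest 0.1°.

From cos δ = sin φ₁ sin φ₂ + cos φ₁ cos φ₂ cos Δλ, the central angle is δ ≈ 1.676 rad (96.0°). The total great-circle distance is δ·R ≈ 1.676 × 3440 ≈ 5767 nmi, so the target fraction is f = 4400/5767 ≈ 0.763.
Interpolate at f ≈ 0.763 with slerp weights a = sin((1−f)δ)/sin δ ≈ 0.389, b = sin(fδ)/sin δ ≈ 0.963.
p = a·p₁ + b·p₂ ≈ (-0.081, 0.171, -0.982); φ = arcsin(p_z) ≈ -79.08°, λ = atan2(p_y, p_x) ≈ 115.26°.

≈ lat -79.1°, lon 115.3°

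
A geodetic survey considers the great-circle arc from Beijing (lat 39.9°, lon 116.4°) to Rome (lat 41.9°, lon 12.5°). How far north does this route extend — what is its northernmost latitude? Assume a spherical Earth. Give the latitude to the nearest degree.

≈ 55°

The great circle lies in the plane with unit normal n̂ = (p₁ × p₂)/|p₁ × p₂|.
Here n̂_z ≈ -0.579; the vertex latitude is φ_max = arccos|n̂_z| ≈ 54.6°.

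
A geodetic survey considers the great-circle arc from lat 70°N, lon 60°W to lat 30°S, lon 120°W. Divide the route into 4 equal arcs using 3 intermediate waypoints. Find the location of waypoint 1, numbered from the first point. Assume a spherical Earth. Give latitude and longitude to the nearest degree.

≈ lat 48°N, lon 93°W

The haversine formula gives a central angle δ ≈ 1.898 rad (108.8°) between the endpoints.
Interpolate at f = 1/4 with slerp weights a = sin((1−f)δ)/sin δ ≈ 1.045, b = sin(fδ)/sin δ ≈ 0.483.
p = a·p₁ + b·p₂ ≈ (-0.030, -0.671, 0.740); φ = arcsin(p_z) ≈ 47.77°, λ = atan2(p_y, p_x) ≈ -92.59°.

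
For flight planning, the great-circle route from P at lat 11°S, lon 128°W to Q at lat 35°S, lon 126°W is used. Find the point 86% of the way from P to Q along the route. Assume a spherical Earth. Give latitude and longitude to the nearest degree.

Write both endpoints as unit vectors p₁, p₂ with components (cos φ cos λ, cos φ sin λ, sin φ).
The central angle between the endpoints is δ = arccos(p₁·p₂) ≈ 0.420 rad (24.1°).
Interpolate at f = 0.86 with slerp weights a = sin((1−f)δ)/sin δ ≈ 0.144, b = sin(fδ)/sin δ ≈ 0.867.
p = a·p₁ + b·p₂ ≈ (-0.504, -0.686, -0.525); φ = arcsin(p_z) ≈ -31.64°, λ = atan2(p_y, p_x) ≈ -126.33°.

≈ lat 32°S, lon 126°W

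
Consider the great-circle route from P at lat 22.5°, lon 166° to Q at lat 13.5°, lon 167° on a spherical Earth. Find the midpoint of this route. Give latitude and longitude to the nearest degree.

Write both endpoints as unit vectors p₁, p₂ with components (cos φ cos λ, cos φ sin λ, sin φ).
The central angle between the endpoints is δ = arccos(p₁·p₂) ≈ 0.158 rad (9.0°).
Interpolate at f = 1/2 with slerp weights a = sin((1−f)δ)/sin δ ≈ 0.502, b = sin(fδ)/sin δ ≈ 0.502.
p = a·p₁ + b·p₂ ≈ (-0.925, 0.222, 0.309); φ = arcsin(p_z) ≈ 18.00°, λ = atan2(p_y, p_x) ≈ 166.51°.

≈ lat 18°, lon 167°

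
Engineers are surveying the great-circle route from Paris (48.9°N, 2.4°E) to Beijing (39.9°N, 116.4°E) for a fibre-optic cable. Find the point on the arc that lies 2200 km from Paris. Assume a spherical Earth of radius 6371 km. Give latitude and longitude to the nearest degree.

Write both endpoints as unit vectors p₁, p₂ with components (cos φ cos λ, cos φ sin λ, sin φ).
The central angle between the endpoints is δ = arccos(p₁·p₂) ≈ 1.289 rad (73.8°). The total great-circle distance is δ·R ≈ 1.289 × 6371 ≈ 8211 km, so the target fraction is f = 2200/8211 ≈ 0.268.
Interpolate at f ≈ 0.268 with slerp weights a = sin((1−f)δ)/sin δ ≈ 0.843, b = sin(fδ)/sin δ ≈ 0.352.
p = a·p₁ + b·p₂ ≈ (0.433, 0.265, 0.861); φ = arcsin(p_z) ≈ 59.46°, λ = atan2(p_y, p_x) ≈ 31.48°.

≈ 59°N, 31°E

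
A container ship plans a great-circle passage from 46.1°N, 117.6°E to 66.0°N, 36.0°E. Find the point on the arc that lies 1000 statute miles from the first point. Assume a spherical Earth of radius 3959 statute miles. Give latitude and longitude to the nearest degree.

Convert each endpoint to a unit vector on the sphere (x = cos φ cos λ, y = cos φ sin λ, z = sin φ).
The central angle between the endpoints is δ = arccos(p₁·p₂) ≈ 0.796 rad (45.6°). The total great-circle distance is δ·R ≈ 0.796 × 3959 ≈ 3152 mi, so the target fraction is f = 1000/3152 ≈ 0.317.
Interpolate at f ≈ 0.317 with slerp weights a = sin((1−f)δ)/sin δ ≈ 0.724, b = sin(fδ)/sin δ ≈ 0.350.
p = a·p₁ + b·p₂ ≈ (-0.117, 0.528, 0.841); φ = arcsin(p_z) ≈ 57.24°, λ = atan2(p_y, p_x) ≈ 102.53°.

≈ 57°N, 103°E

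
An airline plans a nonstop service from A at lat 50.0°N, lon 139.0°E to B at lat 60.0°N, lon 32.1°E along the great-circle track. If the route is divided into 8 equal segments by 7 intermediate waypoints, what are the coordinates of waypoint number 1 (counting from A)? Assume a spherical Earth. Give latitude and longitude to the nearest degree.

Convert each endpoint to a unit vector on the sphere (x = cos φ cos λ, y = cos φ sin λ, z = sin φ).
The central angle between the endpoints is δ = arccos(p₁·p₂) ≈ 0.964 rad (55.3°).
Interpolate at f = 1/8 with slerp weights a = sin((1−f)δ)/sin δ ≈ 0.909, b = sin(fδ)/sin δ ≈ 0.146.
p = a·p₁ + b·p₂ ≈ (-0.379, 0.422, 0.823); φ = arcsin(p_z) ≈ 55.42°, λ = atan2(p_y, p_x) ≈ 131.91°.

≈ lat 55°N, lon 132°E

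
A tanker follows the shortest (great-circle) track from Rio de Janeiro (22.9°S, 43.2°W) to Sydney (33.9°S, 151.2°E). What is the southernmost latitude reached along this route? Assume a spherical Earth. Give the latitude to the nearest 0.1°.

The great circle lies in the plane with unit normal n̂ = (p₁ × p₂)/|p₁ × p₂|.
Here n̂_z ≈ -0.223; the vertex latitude is φ_max = arccos|n̂_z| ≈ 77.1°.
Check via Clairaut: cos φ_max = |cos φ₁| · sin C = cos(22.9°)·sin(166.0°) ≈ 0.223, again giving ≈ 77.1°.

≈ 77.1°S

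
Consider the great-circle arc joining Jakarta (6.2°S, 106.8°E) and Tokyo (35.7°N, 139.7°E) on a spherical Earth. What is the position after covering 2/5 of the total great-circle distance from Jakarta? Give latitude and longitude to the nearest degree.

≈ (11°N, 118°E)

The haversine formula gives a central angle δ ≈ 0.909 rad (52.1°) between the endpoints.
Interpolate at f = 2/5 with slerp weights a = sin((1−f)δ)/sin δ ≈ 0.658, b = sin(fδ)/sin δ ≈ 0.451.
p = a·p₁ + b·p₂ ≈ (-0.468, 0.863, 0.192); φ = arcsin(p_z) ≈ 11.07°, λ = atan2(p_y, p_x) ≈ 118.49°.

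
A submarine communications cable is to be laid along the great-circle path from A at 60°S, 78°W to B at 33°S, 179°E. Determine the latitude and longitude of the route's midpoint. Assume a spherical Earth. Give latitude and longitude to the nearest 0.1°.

≈ 58.2°S, 147.1°W

From cos δ = sin φ₁ sin φ₂ + cos φ₁ cos φ₂ cos Δλ, the central angle is δ ≈ 1.184 rad (67.8°).
Interpolate at f = 1/2 with slerp weights a = sin((1−f)δ)/sin δ ≈ 0.603, b = sin(fδ)/sin δ ≈ 0.603.
p = a·p₁ + b·p₂ ≈ (-0.443, -0.286, -0.850); φ = arcsin(p_z) ≈ -58.21°, λ = atan2(p_y, p_x) ≈ -147.14°.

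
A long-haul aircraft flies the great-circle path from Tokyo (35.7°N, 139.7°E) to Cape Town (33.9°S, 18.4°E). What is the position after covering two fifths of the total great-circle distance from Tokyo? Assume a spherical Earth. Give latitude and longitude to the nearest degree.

Write both endpoints as unit vectors p₁, p₂ with components (cos φ cos λ, cos φ sin λ, sin φ).
The central angle between the endpoints is δ = arccos(p₁·p₂) ≈ 2.313 rad (132.5°).
Interpolate at f = 2/5 with slerp weights a = sin((1−f)δ)/sin δ ≈ 1.334, b = sin(fδ)/sin δ ≈ 1.083.
p = a·p₁ + b·p₂ ≈ (0.027, 0.984, 0.174); φ = arcsin(p_z) ≈ 10.02°, λ = atan2(p_y, p_x) ≈ 88.42°.

≈ 10°N, 88°E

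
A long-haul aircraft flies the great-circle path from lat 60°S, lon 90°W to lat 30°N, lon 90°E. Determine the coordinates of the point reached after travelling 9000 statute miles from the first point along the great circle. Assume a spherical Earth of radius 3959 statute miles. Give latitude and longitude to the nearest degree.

≈ lat 10°N, lon 90°E

The haversine formula gives a central angle δ ≈ 2.618 rad (150.0°) between the endpoints. The total great-circle distance is δ·R ≈ 2.618 × 3959 ≈ 10365 mi, so the target fraction is f = 9000/10365 ≈ 0.868.
Interpolate at f ≈ 0.868 with slerp weights a = sin((1−f)δ)/sin δ ≈ 0.676, b = sin(fδ)/sin δ ≈ 1.526.
p = a·p₁ + b·p₂ ≈ (0.000, 0.984, 0.178); φ = arcsin(p_z) ≈ 10.25°, λ = atan2(p_y, p_x) ≈ 90.00°.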